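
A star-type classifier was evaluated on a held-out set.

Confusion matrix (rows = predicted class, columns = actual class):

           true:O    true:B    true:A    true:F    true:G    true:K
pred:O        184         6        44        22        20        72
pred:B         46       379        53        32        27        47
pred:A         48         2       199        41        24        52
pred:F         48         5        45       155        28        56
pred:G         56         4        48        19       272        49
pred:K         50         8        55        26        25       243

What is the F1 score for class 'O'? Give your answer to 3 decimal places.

F1 score = 2·TP/(2·TP+FP+FN).
O: TP=184, FP=6+44+22+20+72=164, FN=46+48+48+56+50=248 → 368/780 = 0.4718

0.472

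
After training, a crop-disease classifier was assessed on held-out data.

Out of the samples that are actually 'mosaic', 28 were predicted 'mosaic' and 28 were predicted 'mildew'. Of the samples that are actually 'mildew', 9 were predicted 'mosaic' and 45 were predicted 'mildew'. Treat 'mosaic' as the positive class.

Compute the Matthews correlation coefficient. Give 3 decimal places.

0.353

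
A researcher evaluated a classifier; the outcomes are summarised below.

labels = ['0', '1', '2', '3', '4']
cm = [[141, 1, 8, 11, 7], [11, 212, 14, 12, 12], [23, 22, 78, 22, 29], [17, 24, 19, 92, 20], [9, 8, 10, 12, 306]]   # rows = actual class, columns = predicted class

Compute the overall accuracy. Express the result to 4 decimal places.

0.7402

Accuracy = trace / total = (141+212+78+92+306=829) / 1120 = 829/1120 = 0.7402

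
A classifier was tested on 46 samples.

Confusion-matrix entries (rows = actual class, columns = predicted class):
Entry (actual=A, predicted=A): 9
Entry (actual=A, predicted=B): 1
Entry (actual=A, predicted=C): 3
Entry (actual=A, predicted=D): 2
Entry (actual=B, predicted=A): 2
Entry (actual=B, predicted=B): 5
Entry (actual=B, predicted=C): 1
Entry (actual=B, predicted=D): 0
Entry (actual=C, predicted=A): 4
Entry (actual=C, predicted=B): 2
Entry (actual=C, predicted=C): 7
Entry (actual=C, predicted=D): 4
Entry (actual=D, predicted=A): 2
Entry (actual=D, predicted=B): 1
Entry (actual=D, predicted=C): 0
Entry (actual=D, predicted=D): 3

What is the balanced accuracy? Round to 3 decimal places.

0.534

Balanced accuracy = mean of per-class recall.
  A: recall = 9/15 = 0.6000
  B: recall = 5/8 = 0.6250
  C: recall = 7/17 = 0.4118
  D: recall = 3/6 = 0.5000
Mean = (0.6000 + 0.6250 + 0.4118 + 0.5000) / 4 = 0.534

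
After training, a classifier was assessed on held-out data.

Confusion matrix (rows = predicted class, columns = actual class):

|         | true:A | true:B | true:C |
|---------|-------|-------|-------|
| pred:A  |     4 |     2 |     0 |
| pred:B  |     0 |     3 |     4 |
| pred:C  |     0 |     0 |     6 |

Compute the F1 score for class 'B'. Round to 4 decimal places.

0.5000

Take TP from the diagonal, FP from the rest of the 'B' prediction marginal, FN from the rest of the 'B' actual marginal.
F1 score = 2·TP/(2·TP+FP+FN).
B: TP=3, FP=0+4=4, FN=2+0=2 → 6/12 = 0.50000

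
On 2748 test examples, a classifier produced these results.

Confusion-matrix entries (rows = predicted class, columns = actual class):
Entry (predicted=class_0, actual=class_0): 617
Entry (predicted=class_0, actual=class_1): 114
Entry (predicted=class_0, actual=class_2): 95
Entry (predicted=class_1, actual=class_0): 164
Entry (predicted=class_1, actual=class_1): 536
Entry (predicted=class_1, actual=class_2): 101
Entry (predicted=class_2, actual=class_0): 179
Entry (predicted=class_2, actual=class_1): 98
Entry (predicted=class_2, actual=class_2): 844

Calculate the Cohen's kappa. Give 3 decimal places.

Observed agreement pₒ = trace/N = 1997/2748 = 0.7267
Expected agreement pₑ = Σ (rowᵢ·colᵢ)/N² = (960·826 + 748·801 + 1040·1121)/2748² = 0.3387
κ = (pₒ − pₑ)/(1 − pₑ) = (0.7267 − 0.3387)/(1 − 0.3387) = 0.587

0.587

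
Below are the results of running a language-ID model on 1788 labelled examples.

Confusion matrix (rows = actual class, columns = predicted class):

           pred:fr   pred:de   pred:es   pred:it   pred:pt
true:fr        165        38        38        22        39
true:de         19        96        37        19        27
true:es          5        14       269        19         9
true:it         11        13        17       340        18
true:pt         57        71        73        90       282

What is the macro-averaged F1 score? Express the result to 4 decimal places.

Per-class F1 score (2·TP/(2·TP+FP+FN)):
  fr: TP=165, FP=19+5+11+57=92, FN=38+38+22+39=137 → 330/559 = 0.59034
  de: TP=96, FP=38+14+13+71=136, FN=19+37+19+27=102 → 192/430 = 0.44651
  es: TP=269, FP=38+37+17+73=165, FN=5+14+19+9=47 → 538/750 = 0.71733
  it: TP=340, FP=22+19+19+90=150, FN=11+13+17+18=59 → 680/889 = 0.76490
  pt: TP=282, FP=39+27+9+18=93, FN=57+71+73+90=291 → 564/948 = 0.59494
Macro-F1 score = mean = (0.59034 + 0.44651 + 0.71733 + 0.76490 + 0.59494) / 5 = 0.6228

0.6228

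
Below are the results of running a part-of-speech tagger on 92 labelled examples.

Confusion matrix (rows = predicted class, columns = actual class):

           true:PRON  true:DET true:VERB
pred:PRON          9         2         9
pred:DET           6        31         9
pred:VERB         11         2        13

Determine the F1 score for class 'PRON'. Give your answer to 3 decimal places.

F1 score = 2·TP/(2·TP+FP+FN).
PRON: TP=9, FP=2+9=11, FN=6+11=17 → 18/46 = 0.3913

0.391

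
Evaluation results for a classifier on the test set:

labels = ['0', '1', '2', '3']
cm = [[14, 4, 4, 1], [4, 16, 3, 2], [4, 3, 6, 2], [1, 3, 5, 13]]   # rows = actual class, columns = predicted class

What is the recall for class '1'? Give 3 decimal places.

0.640

recall = TP/(TP+FN).
1: TP=16, FN=4+3+2=9 → 16/25 = 0.6400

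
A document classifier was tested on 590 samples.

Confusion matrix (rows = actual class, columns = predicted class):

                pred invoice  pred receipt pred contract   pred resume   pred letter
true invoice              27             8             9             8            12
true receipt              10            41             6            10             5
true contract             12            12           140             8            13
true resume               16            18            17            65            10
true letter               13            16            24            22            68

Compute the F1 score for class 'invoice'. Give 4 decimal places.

F1 score = 2·TP/(2·TP+FP+FN).
invoice: TP=27, FP=10+12+16+13=51, FN=8+9+8+12=37 → 54/142 = 0.38028

0.3803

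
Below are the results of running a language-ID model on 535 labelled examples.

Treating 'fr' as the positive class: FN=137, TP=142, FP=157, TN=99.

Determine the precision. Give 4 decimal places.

Precision = TP/(TP+FP) = 142/(142+157) = 142/299 = 0.4749

0.4749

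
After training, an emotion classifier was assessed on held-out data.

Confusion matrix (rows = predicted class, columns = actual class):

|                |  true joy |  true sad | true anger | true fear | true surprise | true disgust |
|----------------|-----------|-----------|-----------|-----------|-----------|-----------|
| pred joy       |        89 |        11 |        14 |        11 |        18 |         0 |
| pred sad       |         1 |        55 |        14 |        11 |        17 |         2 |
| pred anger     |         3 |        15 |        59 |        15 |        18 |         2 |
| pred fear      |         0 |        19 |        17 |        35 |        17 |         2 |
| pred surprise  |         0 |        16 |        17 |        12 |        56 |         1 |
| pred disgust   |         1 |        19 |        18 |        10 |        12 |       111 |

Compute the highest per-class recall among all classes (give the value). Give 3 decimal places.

0.947

Per-class recall (TP/(TP+FN)):
  joy: TP=89, FN=1+3+0+0+1=5 → 89/94 = 0.9468
  sad: TP=55, FN=11+15+19+16+19=80 → 55/135 = 0.4074
  anger: TP=59, FN=14+14+17+17+18=80 → 59/139 = 0.4245
  fear: TP=35, FN=11+11+15+12+10=59 → 35/94 = 0.3723
  surprise: TP=56, FN=18+17+18+17+12=82 → 56/138 = 0.4058
  disgust: TP=111, FN=0+2+2+2+1=7 → 111/118 = 0.9407
Highest is class 'joy' with recall = 0.947.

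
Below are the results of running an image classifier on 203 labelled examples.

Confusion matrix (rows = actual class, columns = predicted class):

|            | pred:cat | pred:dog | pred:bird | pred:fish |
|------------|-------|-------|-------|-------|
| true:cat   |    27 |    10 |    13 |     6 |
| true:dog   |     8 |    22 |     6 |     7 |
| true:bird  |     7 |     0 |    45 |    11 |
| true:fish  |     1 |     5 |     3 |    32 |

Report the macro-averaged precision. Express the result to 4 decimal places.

0.6164

Per-class precision (TP/(TP+FP)):
  cat: TP=27, FP=8+7+1=16 → 27/43 = 0.62791
  dog: TP=22, FP=10+0+5=15 → 22/37 = 0.59459
  bird: TP=45, FP=13+6+3=22 → 45/67 = 0.67164
  fish: TP=32, FP=6+7+11=24 → 32/56 = 0.57143
Macro-precision = mean = (0.62791 + 0.59459 + 0.67164 + 0.57143) / 4 = 0.6164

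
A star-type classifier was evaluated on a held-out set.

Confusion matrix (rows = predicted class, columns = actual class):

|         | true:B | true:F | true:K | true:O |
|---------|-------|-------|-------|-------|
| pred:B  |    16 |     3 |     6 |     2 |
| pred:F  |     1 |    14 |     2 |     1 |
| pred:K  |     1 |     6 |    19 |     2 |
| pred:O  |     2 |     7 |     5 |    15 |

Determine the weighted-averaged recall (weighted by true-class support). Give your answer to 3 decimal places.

0.627

Per-class recall (TP/(TP+FN)):
  B: TP=16, FN=1+1+2=4 → 16/20 = 0.8000
  F: TP=14, FN=3+6+7=16 → 14/30 = 0.4667
  K: TP=19, FN=6+2+5=13 → 19/32 = 0.5938
  O: TP=15, FN=2+1+2=5 → 15/20 = 0.7500
Weighted-recall = Σ (supportᵢ/N)·recallᵢ with N=102: (20/102)·0.8000 + (30/102)·0.4667 + (32/102)·0.5938 + (20/102)·0.7500 = 0.627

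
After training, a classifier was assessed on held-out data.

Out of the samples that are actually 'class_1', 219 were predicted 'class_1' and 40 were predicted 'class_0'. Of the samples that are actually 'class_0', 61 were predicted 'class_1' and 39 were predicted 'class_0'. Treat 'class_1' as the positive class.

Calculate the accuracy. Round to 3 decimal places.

Accuracy = (TP+TN)/N = (219+39)/359 = 0.719

0.719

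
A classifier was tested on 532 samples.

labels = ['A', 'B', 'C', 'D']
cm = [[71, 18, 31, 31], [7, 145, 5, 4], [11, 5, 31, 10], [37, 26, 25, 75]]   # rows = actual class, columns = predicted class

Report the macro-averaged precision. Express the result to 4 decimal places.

0.5682

Per-class precision (TP/(TP+FP)):
  A: TP=71, FP=7+11+37=55 → 71/126 = 0.56349
  B: TP=145, FP=18+5+26=49 → 145/194 = 0.74742
  C: TP=31, FP=31+5+25=61 → 31/92 = 0.33696
  D: TP=75, FP=31+4+10=45 → 75/120 = 0.62500
Macro-precision = mean = (0.56349 + 0.74742 + 0.33696 + 0.62500) / 4 = 0.5682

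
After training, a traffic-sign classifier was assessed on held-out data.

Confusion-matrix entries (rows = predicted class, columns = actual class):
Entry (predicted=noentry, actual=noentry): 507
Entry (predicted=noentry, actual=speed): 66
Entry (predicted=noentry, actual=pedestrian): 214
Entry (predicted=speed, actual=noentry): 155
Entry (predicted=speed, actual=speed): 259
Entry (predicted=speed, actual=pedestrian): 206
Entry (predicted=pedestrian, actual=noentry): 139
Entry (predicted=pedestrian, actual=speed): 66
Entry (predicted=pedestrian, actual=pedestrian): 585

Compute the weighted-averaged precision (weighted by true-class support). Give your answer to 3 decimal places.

Per-class precision (TP/(TP+FP)):
  noentry: TP=507, FP=66+214=280 → 507/787 = 0.6442
  speed: TP=259, FP=155+206=361 → 259/620 = 0.4177
  pedestrian: TP=585, FP=139+66=205 → 585/790 = 0.7405
Weighted-precision = Σ (supportᵢ/N)·precisionᵢ with N=2197: (801/2197)·0.6442 + (391/2197)·0.4177 + (1005/2197)·0.7405 = 0.648

0.648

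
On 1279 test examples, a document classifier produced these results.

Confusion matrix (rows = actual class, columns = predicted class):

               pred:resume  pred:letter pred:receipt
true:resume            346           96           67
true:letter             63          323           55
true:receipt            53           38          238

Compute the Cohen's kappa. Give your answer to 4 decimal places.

0.5597

Observed agreement pₒ = trace/N = 907/1279 = 0.70915
Expected agreement pₑ = Σ (rowᵢ·colᵢ)/N² = (509·462 + 441·457 + 329·360)/1279² = 0.33936
κ = (pₒ − pₑ)/(1 − pₑ) = (0.70915 − 0.33936)/(1 − 0.33936) = 0.5597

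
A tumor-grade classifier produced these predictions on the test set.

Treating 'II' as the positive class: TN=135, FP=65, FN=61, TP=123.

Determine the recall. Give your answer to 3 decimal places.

Recall = TP/(TP+FN) = 123/(123+61) = 123/184 = 0.668

0.668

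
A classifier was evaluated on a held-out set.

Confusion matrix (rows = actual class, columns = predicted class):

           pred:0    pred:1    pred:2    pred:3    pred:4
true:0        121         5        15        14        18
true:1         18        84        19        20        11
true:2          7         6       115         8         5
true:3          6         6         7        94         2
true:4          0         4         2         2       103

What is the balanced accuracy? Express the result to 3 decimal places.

Balanced accuracy = mean of per-class recall.
  0: recall = 121/173 = 0.6994
  1: recall = 84/152 = 0.5526
  2: recall = 115/141 = 0.8156
  3: recall = 94/115 = 0.8174
  4: recall = 103/111 = 0.9279
Mean = (0.6994 + 0.5526 + 0.8156 + 0.8174 + 0.9279) / 5 = 0.763

0.763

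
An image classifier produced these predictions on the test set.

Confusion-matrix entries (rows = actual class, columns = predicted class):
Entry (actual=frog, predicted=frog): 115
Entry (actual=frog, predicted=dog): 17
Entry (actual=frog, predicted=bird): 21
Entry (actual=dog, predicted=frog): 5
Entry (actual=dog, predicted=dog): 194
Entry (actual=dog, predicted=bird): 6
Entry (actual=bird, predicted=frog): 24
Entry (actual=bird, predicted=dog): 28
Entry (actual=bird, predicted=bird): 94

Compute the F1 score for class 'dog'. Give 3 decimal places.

0.874

Treat 'dog' as positive and all other classes as negative.
F1 score = 2·TP/(2·TP+FP+FN).
dog: TP=194, FP=17+28=45, FN=5+6=11 → 388/444 = 0.8739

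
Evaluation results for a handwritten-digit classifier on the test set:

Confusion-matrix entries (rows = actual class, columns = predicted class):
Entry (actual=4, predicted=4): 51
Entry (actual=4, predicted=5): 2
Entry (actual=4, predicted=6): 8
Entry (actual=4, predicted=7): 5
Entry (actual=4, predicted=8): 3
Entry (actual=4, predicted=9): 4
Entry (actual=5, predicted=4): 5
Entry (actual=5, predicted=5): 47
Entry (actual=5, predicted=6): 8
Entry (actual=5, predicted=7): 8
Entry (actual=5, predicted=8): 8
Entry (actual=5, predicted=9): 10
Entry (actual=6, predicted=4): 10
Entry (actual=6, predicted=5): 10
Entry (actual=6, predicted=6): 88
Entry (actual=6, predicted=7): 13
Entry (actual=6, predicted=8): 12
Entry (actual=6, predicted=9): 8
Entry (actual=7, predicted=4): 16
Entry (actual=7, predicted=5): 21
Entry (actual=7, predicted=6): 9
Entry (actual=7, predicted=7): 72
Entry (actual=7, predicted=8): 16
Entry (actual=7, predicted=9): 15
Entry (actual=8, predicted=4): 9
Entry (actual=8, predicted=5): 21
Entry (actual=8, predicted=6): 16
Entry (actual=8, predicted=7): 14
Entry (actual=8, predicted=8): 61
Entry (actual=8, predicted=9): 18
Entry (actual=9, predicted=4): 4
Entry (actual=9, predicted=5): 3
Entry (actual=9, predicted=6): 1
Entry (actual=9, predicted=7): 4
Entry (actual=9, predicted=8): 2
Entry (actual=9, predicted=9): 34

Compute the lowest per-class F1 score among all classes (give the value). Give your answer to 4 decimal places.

0.4947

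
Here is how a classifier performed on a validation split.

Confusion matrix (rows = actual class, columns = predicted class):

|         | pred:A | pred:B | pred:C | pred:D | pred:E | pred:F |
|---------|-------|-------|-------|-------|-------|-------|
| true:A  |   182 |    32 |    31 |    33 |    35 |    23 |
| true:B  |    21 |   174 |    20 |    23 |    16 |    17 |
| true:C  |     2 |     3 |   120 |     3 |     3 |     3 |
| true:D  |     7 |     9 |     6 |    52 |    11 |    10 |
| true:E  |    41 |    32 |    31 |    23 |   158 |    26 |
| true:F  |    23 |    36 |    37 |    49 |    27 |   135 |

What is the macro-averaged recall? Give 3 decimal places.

0.596

Per-class recall (TP/(TP+FN)):
  A: TP=182, FN=32+31+33+35+23=154 → 182/336 = 0.5417
  B: TP=174, FN=21+20+23+16+17=97 → 174/271 = 0.6421
  C: TP=120, FN=2+3+3+3+3=14 → 120/134 = 0.8955
  D: TP=52, FN=7+9+6+11+10=43 → 52/95 = 0.5474
  E: TP=158, FN=41+32+31+23+26=153 → 158/311 = 0.5080
  F: TP=135, FN=23+36+37+49+27=172 → 135/307 = 0.4397
Macro-recall = mean = (0.5417 + 0.6421 + 0.8955 + 0.5474 + 0.5080 + 0.4397) / 6 = 0.596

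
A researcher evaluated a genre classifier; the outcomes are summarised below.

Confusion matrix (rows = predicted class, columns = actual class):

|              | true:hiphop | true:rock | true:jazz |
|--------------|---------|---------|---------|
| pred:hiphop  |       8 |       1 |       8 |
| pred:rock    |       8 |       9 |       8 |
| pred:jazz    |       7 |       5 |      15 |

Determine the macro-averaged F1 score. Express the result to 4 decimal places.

0.4557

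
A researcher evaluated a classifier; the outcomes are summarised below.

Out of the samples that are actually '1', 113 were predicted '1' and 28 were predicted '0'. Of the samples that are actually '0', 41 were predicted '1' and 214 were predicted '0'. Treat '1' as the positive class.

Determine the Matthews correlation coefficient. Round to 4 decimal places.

0.6292

MCC = (TP·TN − FP·FN) / √((TP+FP)(TP+FN)(TN+FP)(TN+FN))
Numerator = 113·214 − 41·28 = 23034
Denominator = √(154·141·255·242) = √1339970940 = 36605.6135
MCC = 23034 / 36605.6135 = 0.6292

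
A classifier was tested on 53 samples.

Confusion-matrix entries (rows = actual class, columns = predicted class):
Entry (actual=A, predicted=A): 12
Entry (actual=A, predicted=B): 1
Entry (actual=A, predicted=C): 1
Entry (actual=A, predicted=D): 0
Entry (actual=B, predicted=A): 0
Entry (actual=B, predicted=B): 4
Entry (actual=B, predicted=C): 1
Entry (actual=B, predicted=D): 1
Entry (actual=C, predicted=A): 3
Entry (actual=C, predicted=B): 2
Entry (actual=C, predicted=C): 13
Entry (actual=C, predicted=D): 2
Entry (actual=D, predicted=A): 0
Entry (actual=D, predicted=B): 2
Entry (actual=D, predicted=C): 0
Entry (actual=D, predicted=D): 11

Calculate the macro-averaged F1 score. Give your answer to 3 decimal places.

Per-class F1 score (2·TP/(2·TP+FP+FN)):
  A: TP=12, FP=0+3+0=3, FN=1+1+0=2 → 24/29 = 0.8276
  B: TP=4, FP=1+2+2=5, FN=0+1+1=2 → 8/15 = 0.5333
  C: TP=13, FP=1+1+0=2, FN=3+2+2=7 → 26/35 = 0.7429
  D: TP=11, FP=0+1+2=3, FN=0+2+0=2 → 22/27 = 0.8148
Macro-F1 score = mean = (0.8276 + 0.5333 + 0.7429 + 0.8148) / 4 = 0.730

0.730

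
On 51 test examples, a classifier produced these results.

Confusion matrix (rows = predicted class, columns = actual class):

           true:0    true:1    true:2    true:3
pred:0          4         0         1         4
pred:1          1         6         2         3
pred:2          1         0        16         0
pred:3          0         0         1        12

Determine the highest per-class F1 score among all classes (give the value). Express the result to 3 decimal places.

Per-class F1 score (2·TP/(2·TP+FP+FN)):
  0: TP=4, FP=0+1+4=5, FN=1+1+0=2 → 8/15 = 0.5333
  1: TP=6, FP=1+2+3=6, FN=0+0+0=0 → 12/18 = 0.6667
  2: TP=16, FP=1+0+0=1, FN=1+2+1=4 → 32/37 = 0.8649
  3: TP=12, FP=0+0+1=1, FN=4+3+0=7 → 24/32 = 0.7500
Highest is class '2' with F1 score = 0.865.

0.865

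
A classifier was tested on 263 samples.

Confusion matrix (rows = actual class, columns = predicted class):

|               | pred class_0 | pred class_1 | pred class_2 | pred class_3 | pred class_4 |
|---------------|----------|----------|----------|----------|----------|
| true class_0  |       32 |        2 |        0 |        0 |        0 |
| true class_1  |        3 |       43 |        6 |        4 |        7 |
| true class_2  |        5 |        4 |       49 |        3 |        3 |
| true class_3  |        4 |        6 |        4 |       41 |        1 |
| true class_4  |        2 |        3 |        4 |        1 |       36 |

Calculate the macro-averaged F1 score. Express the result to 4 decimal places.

Per-class F1 score (2·TP/(2·TP+FP+FN)):
  class_0: TP=32, FP=3+5+4+2=14, FN=2+0+0+0=2 → 64/80 = 0.80000
  class_1: TP=43, FP=2+4+6+3=15, FN=3+6+4+7=20 → 86/121 = 0.71074
  class_2: TP=49, FP=0+6+4+4=14, FN=5+4+3+3=15 → 98/127 = 0.77165
  class_3: TP=41, FP=0+4+3+1=8, FN=4+6+4+1=15 → 82/105 = 0.78095
  class_4: TP=36, FP=0+7+3+1=11, FN=2+3+4+1=10 → 72/93 = 0.77419
Macro-F1 score = mean = (0.80000 + 0.71074 + 0.77165 + 0.78095 + 0.77419) / 5 = 0.7675

0.7675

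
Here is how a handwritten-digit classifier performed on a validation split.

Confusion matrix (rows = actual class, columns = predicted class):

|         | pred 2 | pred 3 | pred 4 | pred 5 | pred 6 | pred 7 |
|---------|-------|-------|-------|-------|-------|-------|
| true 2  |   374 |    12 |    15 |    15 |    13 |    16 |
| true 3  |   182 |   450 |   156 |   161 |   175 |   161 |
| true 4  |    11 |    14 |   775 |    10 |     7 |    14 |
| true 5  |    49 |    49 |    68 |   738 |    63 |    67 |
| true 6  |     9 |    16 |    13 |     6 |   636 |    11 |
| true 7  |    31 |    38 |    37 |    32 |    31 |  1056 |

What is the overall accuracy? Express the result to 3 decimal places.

Accuracy = trace / total = (374+450+775+738+636+1056=4029) / 5511 = 4029/5511 = 0.731

0.731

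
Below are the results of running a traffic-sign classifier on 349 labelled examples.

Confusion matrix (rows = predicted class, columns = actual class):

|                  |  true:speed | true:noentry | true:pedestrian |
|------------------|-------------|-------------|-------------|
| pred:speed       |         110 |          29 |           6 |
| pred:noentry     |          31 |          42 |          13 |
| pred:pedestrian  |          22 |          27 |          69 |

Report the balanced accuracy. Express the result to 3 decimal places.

0.629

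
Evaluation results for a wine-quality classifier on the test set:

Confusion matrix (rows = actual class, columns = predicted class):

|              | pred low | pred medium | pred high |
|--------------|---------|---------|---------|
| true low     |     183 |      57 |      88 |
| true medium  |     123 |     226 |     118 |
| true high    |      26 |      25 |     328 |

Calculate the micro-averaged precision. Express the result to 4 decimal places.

0.6278

Micro-averaging pools counts across classes: ΣTP=737, ΣFP=437, ΣFN=437.
Micro-precision = TP/(TP+FP) on pooled counts = 0.6278 (equals overall accuracy in single-label multiclass).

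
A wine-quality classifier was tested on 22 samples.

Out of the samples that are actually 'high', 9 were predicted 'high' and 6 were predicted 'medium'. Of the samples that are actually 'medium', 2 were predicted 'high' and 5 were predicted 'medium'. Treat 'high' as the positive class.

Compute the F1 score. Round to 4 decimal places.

0.6923

Precision = TP/(TP+FP) = 9/11 = 0.8182
Recall = TP/(TP+FN) = 9/15 = 0.6000
F1 = 2·TP/(2·TP+FP+FN) = 18/26 = 0.6923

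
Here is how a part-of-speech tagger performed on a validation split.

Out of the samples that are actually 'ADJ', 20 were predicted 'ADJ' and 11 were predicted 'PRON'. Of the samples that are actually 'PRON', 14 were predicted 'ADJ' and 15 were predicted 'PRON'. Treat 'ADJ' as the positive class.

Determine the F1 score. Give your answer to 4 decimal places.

Precision = TP/(TP+FP) = 20/34 = 0.5882
Recall = TP/(TP+FN) = 20/31 = 0.6452
F1 = 2·TP/(2·TP+FP+FN) = 40/65 = 0.6154

0.6154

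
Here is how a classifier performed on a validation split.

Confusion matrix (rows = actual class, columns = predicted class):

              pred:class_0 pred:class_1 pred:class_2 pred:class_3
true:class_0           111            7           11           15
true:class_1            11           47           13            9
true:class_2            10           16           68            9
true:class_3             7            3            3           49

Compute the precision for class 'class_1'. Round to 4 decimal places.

0.6438

Take TP from the diagonal, FP from the rest of the 'class_1' prediction marginal, FN from the rest of the 'class_1' actual marginal.
precision = TP/(TP+FP).
class_1: TP=47, FP=7+16+3=26 → 47/73 = 0.64384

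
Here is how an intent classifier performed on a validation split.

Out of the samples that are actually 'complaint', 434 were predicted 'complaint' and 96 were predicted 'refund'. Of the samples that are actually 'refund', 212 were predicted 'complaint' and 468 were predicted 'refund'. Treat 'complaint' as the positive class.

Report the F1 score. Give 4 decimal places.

Precision = TP/(TP+FP) = 434/646 = 0.6718
Recall = TP/(TP+FN) = 434/530 = 0.8189
F1 = 2·TP/(2·TP+FP+FN) = 868/1176 = 0.7381

0.7381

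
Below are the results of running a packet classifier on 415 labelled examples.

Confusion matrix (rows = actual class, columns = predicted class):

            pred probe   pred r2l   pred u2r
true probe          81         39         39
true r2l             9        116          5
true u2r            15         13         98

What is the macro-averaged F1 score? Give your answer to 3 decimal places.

Per-class F1 score (2·TP/(2·TP+FP+FN)):
  probe: TP=81, FP=9+15=24, FN=39+39=78 → 162/264 = 0.6136
  r2l: TP=116, FP=39+13=52, FN=9+5=14 → 232/298 = 0.7785
  u2r: TP=98, FP=39+5=44, FN=15+13=28 → 196/268 = 0.7313
Macro-F1 score = mean = (0.6136 + 0.7785 + 0.7313) / 3 = 0.708

0.708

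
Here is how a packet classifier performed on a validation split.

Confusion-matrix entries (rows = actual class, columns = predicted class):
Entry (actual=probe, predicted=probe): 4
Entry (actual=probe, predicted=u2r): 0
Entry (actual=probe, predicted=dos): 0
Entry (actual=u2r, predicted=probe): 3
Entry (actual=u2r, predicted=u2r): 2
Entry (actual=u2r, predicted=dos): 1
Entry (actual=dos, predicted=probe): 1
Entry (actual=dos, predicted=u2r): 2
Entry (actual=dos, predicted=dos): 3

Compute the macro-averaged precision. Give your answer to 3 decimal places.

0.583

Per-class precision (TP/(TP+FP)):
  probe: TP=4, FP=3+1=4 → 4/8 = 0.5000
  u2r: TP=2, FP=0+2=2 → 2/4 = 0.5000
  dos: TP=3, FP=0+1=1 → 3/4 = 0.7500
Macro-precision = mean = (0.5000 + 0.5000 + 0.7500) / 3 = 0.583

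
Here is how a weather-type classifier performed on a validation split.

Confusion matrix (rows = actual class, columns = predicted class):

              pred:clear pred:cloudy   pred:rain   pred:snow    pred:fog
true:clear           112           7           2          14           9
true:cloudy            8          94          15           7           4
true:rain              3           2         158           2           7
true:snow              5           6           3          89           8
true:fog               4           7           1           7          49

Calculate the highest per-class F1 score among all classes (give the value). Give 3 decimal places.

Per-class F1 score (2·TP/(2·TP+FP+FN)):
  clear: TP=112, FP=8+3+5+4=20, FN=7+2+14+9=32 → 224/276 = 0.8116
  cloudy: TP=94, FP=7+2+6+7=22, FN=8+15+7+4=34 → 188/244 = 0.7705
  rain: TP=158, FP=2+15+3+1=21, FN=3+2+2+7=14 → 316/351 = 0.9003
  snow: TP=89, FP=14+7+2+7=30, FN=5+6+3+8=22 → 178/230 = 0.7739
  fog: TP=49, FP=9+4+7+8=28, FN=4+7+1+7=19 → 98/145 = 0.6759
Highest is class 'rain' with F1 score = 0.900.

0.900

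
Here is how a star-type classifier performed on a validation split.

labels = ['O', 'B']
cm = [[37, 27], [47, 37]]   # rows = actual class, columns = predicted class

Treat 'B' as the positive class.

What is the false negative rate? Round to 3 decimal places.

FNR = FN/(FN+TP) = 47/(47+37) = 0.560

0.560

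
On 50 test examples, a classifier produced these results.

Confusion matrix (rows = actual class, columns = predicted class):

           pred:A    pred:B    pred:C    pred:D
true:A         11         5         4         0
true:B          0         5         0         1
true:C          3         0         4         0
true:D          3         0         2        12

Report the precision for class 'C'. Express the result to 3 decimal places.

Take TP from the diagonal, FP from the rest of the 'C' prediction marginal, FN from the rest of the 'C' actual marginal.
precision = TP/(TP+FP).
C: TP=4, FP=4+0+2=6 → 4/10 = 0.4000

0.400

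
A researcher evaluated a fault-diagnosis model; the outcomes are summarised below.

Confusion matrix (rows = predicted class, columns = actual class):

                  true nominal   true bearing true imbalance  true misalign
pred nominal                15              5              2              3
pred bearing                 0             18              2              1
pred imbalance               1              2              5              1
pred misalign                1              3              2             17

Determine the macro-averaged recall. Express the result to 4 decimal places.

Per-class recall (TP/(TP+FN)):
  nominal: TP=15, FN=0+1+1=2 → 15/17 = 0.88235
  bearing: TP=18, FN=5+2+3=10 → 18/28 = 0.64286
  imbalance: TP=5, FN=2+2+2=6 → 5/11 = 0.45455
  misalign: TP=17, FN=3+1+1=5 → 17/22 = 0.77273
Macro-recall = mean = (0.88235 + 0.64286 + 0.45455 + 0.77273) / 4 = 0.6881

0.6881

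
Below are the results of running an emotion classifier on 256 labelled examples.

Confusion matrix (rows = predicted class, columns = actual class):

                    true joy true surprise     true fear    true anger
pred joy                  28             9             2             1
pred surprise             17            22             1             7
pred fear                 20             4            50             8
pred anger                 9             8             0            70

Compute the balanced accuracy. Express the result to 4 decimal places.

0.6618

Balanced accuracy = mean of per-class recall.
  joy: recall = 28/74 = 0.37838
  surprise: recall = 22/43 = 0.51163
  fear: recall = 50/53 = 0.94340
  anger: recall = 70/86 = 0.81395
Mean = (0.37838 + 0.51163 + 0.94340 + 0.81395) / 4 = 0.6618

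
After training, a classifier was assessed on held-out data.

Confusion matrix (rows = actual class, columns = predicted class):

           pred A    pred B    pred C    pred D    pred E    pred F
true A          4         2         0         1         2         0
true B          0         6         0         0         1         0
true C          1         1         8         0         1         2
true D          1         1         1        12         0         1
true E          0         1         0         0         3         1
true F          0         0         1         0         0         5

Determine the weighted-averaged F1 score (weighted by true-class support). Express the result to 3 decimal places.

0.683

Per-class F1 score (2·TP/(2·TP+FP+FN)):
  A: TP=4, FP=0+1+1+0+0=2, FN=2+0+1+2+0=5 → 8/15 = 0.5333
  B: TP=6, FP=2+1+1+1+0=5, FN=0+0+0+1+0=1 → 12/18 = 0.6667
  C: TP=8, FP=0+0+1+0+1=2, FN=1+1+0+1+2=5 → 16/23 = 0.6957
  D: TP=12, FP=1+0+0+0+0=1, FN=1+1+1+0+1=4 → 24/29 = 0.8276
  E: TP=3, FP=2+1+1+0+0=4, FN=0+1+0+0+1=2 → 6/12 = 0.5000
  F: TP=5, FP=0+0+2+1+1=4, FN=0+0+1+0+0=1 → 10/15 = 0.6667
Weighted-F1 score = Σ (supportᵢ/N)·F1 scoreᵢ with N=56: (9/56)·0.5333 + (7/56)·0.6667 + (13/56)·0.6957 + (16/56)·0.8276 + (5/56)·0.5000 + (6/56)·0.6667 = 0.683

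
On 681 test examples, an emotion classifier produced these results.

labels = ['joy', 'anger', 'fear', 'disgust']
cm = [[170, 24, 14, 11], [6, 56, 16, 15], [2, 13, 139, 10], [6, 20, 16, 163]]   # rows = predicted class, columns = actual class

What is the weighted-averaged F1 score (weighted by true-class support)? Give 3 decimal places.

Per-class F1 score (2·TP/(2·TP+FP+FN)):
  joy: TP=170, FP=24+14+11=49, FN=6+2+6=14 → 340/403 = 0.8437
  anger: TP=56, FP=6+16+15=37, FN=24+13+20=57 → 112/206 = 0.5437
  fear: TP=139, FP=2+13+10=25, FN=14+16+16=46 → 278/349 = 0.7966
  disgust: TP=163, FP=6+20+16=42, FN=11+15+10=36 → 326/404 = 0.8069
Weighted-F1 score = Σ (supportᵢ/N)·F1 scoreᵢ with N=681: (184/681)·0.8437 + (113/681)·0.5437 + (185/681)·0.7966 + (199/681)·0.8069 = 0.770

0.770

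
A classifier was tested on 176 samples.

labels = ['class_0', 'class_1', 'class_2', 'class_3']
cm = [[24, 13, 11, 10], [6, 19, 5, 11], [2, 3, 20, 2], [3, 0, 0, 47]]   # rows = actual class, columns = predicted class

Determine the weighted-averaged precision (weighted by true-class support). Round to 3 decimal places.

0.628

Per-class precision (TP/(TP+FP)):
  class_0: TP=24, FP=6+2+3=11 → 24/35 = 0.6857
  class_1: TP=19, FP=13+3+0=16 → 19/35 = 0.5429
  class_2: TP=20, FP=11+5+0=16 → 20/36 = 0.5556
  class_3: TP=47, FP=10+11+2=23 → 47/70 = 0.6714
Weighted-precision = Σ (supportᵢ/N)·precisionᵢ with N=176: (58/176)·0.6857 + (41/176)·0.5429 + (27/176)·0.5556 + (50/176)·0.6714 = 0.628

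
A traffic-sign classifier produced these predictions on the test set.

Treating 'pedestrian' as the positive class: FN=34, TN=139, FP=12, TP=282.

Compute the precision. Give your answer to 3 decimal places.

0.959

Precision = TP/(TP+FP) = 282/(282+12) = 282/294 = 0.959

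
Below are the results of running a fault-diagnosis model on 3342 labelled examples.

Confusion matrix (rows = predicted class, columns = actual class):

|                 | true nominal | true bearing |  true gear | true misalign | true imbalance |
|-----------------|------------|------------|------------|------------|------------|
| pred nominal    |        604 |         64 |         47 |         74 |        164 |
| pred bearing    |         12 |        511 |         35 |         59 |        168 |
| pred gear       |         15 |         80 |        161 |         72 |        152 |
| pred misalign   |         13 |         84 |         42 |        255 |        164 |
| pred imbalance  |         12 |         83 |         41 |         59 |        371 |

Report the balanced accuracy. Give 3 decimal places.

0.578

Balanced accuracy = mean of per-class recall.
  nominal: recall = 604/656 = 0.9207
  bearing: recall = 511/822 = 0.6217
  gear: recall = 161/326 = 0.4939
  misalign: recall = 255/519 = 0.4913
  imbalance: recall = 371/1019 = 0.3641
Mean = (0.9207 + 0.6217 + 0.4939 + 0.4913 + 0.3641) / 5 = 0.578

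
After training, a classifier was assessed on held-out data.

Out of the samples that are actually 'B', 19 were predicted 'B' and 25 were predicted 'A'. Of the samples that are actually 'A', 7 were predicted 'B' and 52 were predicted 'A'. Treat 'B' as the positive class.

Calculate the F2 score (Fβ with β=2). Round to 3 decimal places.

0.470

Fβ = (1+β²)·TP / ((1+β²)·TP + β²·FN + FP), with β²=4
= 5·19 / (5·19 + 4·25 + 7) = 0.470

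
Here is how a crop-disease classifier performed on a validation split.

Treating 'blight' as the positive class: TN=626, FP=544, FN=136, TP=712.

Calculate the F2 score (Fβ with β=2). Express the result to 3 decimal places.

Fβ = (1+β²)·TP / ((1+β²)·TP + β²·FN + FP), with β²=4
= 5·712 / (5·712 + 4·136 + 544) = 0.766

0.766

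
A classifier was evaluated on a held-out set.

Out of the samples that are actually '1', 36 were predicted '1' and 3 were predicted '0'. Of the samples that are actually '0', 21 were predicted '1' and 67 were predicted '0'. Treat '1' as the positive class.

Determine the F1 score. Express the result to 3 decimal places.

0.750

Precision = TP/(TP+FP) = 36/57 = 0.6316
Recall = TP/(TP+FN) = 36/39 = 0.9231
F1 = 2·TP/(2·TP+FP+FN) = 72/96 = 0.750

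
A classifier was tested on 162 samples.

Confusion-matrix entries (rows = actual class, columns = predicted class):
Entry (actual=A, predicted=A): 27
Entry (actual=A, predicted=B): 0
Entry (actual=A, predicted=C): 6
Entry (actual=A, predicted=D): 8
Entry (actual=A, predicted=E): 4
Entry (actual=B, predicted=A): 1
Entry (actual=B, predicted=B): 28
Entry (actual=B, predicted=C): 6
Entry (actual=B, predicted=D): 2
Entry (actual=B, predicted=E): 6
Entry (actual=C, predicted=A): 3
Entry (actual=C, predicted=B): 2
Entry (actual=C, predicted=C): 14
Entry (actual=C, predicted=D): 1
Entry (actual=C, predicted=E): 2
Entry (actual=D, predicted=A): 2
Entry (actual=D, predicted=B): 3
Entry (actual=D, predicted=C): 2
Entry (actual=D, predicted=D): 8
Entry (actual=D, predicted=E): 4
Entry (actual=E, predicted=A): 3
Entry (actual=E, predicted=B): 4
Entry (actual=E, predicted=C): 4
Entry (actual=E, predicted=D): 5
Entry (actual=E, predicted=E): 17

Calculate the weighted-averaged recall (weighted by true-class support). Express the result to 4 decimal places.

0.5802

Per-class recall (TP/(TP+FN)):
  A: TP=27, FN=0+6+8+4=18 → 27/45 = 0.60000
  B: TP=28, FN=1+6+2+6=15 → 28/43 = 0.65116
  C: TP=14, FN=3+2+1+2=8 → 14/22 = 0.63636
  D: TP=8, FN=2+3+2+4=11 → 8/19 = 0.42105
  E: TP=17, FN=3+4+4+5=16 → 17/33 = 0.51515
Weighted-recall = Σ (supportᵢ/N)·recallᵢ with N=162: (45/162)·0.60000 + (43/162)·0.65116 + (22/162)·0.63636 + (19/162)·0.42105 + (33/162)·0.51515 = 0.5802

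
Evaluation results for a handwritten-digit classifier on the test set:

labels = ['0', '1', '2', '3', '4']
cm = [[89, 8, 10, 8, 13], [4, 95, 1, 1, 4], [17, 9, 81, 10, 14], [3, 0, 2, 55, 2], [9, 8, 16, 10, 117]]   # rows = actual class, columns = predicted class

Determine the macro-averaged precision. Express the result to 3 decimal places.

0.738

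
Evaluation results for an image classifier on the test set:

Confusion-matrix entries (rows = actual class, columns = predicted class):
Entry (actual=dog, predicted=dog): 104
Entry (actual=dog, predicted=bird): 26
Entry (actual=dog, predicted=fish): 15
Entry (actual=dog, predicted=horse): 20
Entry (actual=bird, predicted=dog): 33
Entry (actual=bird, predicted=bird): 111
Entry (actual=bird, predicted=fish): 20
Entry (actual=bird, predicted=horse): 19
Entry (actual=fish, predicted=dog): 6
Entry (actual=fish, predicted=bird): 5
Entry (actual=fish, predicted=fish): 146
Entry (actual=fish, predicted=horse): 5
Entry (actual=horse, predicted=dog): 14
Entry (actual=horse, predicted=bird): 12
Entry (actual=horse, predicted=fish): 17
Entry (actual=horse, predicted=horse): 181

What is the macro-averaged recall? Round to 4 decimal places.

Per-class recall (TP/(TP+FN)):
  dog: TP=104, FN=26+15+20=61 → 104/165 = 0.63030
  bird: TP=111, FN=33+20+19=72 → 111/183 = 0.60656
  fish: TP=146, FN=6+5+5=16 → 146/162 = 0.90123
  horse: TP=181, FN=14+12+17=43 → 181/224 = 0.80804
Macro-recall = mean = (0.63030 + 0.60656 + 0.90123 + 0.80804) / 4 = 0.7365

0.7365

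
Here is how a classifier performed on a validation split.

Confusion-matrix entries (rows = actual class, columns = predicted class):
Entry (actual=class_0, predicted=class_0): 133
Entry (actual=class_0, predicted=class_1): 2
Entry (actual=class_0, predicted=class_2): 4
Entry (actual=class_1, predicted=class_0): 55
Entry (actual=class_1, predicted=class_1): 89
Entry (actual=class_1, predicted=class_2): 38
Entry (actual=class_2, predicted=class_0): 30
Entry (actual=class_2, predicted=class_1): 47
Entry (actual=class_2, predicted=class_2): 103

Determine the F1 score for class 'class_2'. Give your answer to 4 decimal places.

Take TP from the diagonal, FP from the rest of the 'class_2' prediction marginal, FN from the rest of the 'class_2' actual marginal.
F1 score = 2·TP/(2·TP+FP+FN).
class_2: TP=103, FP=4+38=42, FN=30+47=77 → 206/325 = 0.63385

0.6338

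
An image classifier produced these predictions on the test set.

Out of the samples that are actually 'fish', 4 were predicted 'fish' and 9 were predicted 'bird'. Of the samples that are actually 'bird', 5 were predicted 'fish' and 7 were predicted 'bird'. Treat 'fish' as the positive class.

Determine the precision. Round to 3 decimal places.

Precision = TP/(TP+FP) = 4/(4+5) = 4/9 = 0.444

0.444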